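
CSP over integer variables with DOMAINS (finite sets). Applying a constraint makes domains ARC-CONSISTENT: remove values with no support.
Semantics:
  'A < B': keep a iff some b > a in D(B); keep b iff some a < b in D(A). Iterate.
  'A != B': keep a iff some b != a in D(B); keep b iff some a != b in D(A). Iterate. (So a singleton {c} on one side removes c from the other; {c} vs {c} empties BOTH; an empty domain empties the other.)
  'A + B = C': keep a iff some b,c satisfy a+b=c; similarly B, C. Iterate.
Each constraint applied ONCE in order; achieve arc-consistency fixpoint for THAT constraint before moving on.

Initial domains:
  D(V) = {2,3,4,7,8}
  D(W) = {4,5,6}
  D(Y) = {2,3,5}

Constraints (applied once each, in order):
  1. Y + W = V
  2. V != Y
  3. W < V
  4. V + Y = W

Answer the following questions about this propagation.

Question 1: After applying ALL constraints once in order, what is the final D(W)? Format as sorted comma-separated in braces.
Constraint 1 (Y + W = V) on D(Y)={2,3,5} D(W)={4,5,6} D(V)={2,3,4,7,8}: Y {2,3,5}->{2,3}; V {2,3,4,7,8}->{7,8}
Constraint 2 (V != Y) on D(V)={7,8} D(Y)={2,3}: no change
Constraint 3 (W < V) on D(W)={4,5,6} D(V)={7,8}: no change
Constraint 4 (V + Y = W) on D(V)={7,8} D(Y)={2,3} D(W)={4,5,6}: V {7,8}->{}; Y {2,3}->{}; W {4,5,6}->{}
So after all 4 constraints: D(W) = {}

Answer: {}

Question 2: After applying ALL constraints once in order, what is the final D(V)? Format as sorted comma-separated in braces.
Constraint 1 (Y + W = V) on D(Y)={2,3,5} D(W)={4,5,6} D(V)={2,3,4,7,8}: Y {2,3,5}->{2,3}; V {2,3,4,7,8}->{7,8}
Constraint 2 (V != Y) on D(V)={7,8} D(Y)={2,3}: no change
Constraint 3 (W < V) on D(W)={4,5,6} D(V)={7,8}: no change
Constraint 4 (V + Y = W) on D(V)={7,8} D(Y)={2,3} D(W)={4,5,6}: V {7,8}->{}; Y {2,3}->{}; W {4,5,6}->{}
So after all 4 constraints: D(V) = {}

Answer: {}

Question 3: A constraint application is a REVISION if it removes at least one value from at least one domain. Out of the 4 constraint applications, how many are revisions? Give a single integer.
Answer: 2

Derivation:
Constraint 1 (Y + W = V) on D(Y)={2,3,5} D(W)={4,5,6} D(V)={2,3,4,7,8}: Y {2,3,5}->{2,3}; V {2,3,4,7,8}->{7,8} => REVISION
Constraint 2 (V != Y) on D(V)={7,8} D(Y)={2,3}: no change => not a revision
Constraint 3 (W < V) on D(W)={4,5,6} D(V)={7,8}: no change => not a revision
Constraint 4 (V + Y = W) on D(V)={7,8} D(Y)={2,3} D(W)={4,5,6}: V {7,8}->{}; Y {2,3}->{}; W {4,5,6}->{} => REVISION
Total revisions = 2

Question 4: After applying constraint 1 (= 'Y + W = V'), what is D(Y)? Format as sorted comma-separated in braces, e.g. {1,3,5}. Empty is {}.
Answer: {2,3}

Derivation:
Constraint 1 (Y + W = V) on D(Y)={2,3,5} D(W)={4,5,6} D(V)={2,3,4,7,8}: Y {2,3,5}->{2,3}; V {2,3,4,7,8}->{7,8}
So after constraint 1: D(Y) = {2,3}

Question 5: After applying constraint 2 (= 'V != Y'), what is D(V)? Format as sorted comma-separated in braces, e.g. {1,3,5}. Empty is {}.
Constraint 1 (Y + W = V) on D(Y)={2,3,5} D(W)={4,5,6} D(V)={2,3,4,7,8}: Y {2,3,5}->{2,3}; V {2,3,4,7,8}->{7,8}
Constraint 2 (V != Y) on D(V)={7,8} D(Y)={2,3}: no change
So after constraint 2: D(V) = {7,8}

Answer: {7,8}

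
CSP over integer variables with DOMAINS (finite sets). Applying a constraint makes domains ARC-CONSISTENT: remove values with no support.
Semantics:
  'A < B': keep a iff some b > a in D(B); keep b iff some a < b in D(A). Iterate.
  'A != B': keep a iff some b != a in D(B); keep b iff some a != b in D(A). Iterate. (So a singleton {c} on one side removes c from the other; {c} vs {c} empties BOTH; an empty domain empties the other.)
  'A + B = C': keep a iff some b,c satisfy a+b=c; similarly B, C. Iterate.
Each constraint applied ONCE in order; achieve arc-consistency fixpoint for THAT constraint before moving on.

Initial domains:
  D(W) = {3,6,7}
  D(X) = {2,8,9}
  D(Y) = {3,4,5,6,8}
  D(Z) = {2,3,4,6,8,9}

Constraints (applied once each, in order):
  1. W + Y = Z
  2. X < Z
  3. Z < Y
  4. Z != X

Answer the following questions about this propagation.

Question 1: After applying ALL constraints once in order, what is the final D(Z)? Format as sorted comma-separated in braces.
Constraint 1 (W + Y = Z) on D(W)={3,6,7} D(Y)={3,4,5,6,8} D(Z)={2,3,4,6,8,9}: W {3,6,7}->{3,6}; Y {3,4,5,6,8}->{3,5,6}; Z {2,3,4,6,8,9}->{6,8,9}
Constraint 2 (X < Z) on D(X)={2,8,9} D(Z)={6,8,9}: X {2,8,9}->{2,8}
Constraint 3 (Z < Y) on D(Z)={6,8,9} D(Y)={3,5,6}: Z {6,8,9}->{}; Y {3,5,6}->{}
Constraint 4 (Z != X) on D(Z)={} D(X)={2,8}: X {2,8}->{}
So after all 4 constraints: D(Z) = {}

Answer: {}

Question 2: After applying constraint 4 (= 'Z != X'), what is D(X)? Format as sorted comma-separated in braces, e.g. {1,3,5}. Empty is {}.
Answer: {}

Derivation:
Constraint 1 (W + Y = Z) on D(W)={3,6,7} D(Y)={3,4,5,6,8} D(Z)={2,3,4,6,8,9}: W {3,6,7}->{3,6}; Y {3,4,5,6,8}->{3,5,6}; Z {2,3,4,6,8,9}->{6,8,9}
Constraint 2 (X < Z) on D(X)={2,8,9} D(Z)={6,8,9}: X {2,8,9}->{2,8}
Constraint 3 (Z < Y) on D(Z)={6,8,9} D(Y)={3,5,6}: Z {6,8,9}->{}; Y {3,5,6}->{}
Constraint 4 (Z != X) on D(Z)={} D(X)={2,8}: X {2,8}->{}
So after constraint 4: D(X) = {}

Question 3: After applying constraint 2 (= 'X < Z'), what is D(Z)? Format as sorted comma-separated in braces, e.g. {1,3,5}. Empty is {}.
Constraint 1 (W + Y = Z) on D(W)={3,6,7} D(Y)={3,4,5,6,8} D(Z)={2,3,4,6,8,9}: W {3,6,7}->{3,6}; Y {3,4,5,6,8}->{3,5,6}; Z {2,3,4,6,8,9}->{6,8,9}
Constraint 2 (X < Z) on D(X)={2,8,9} D(Z)={6,8,9}: X {2,8,9}->{2,8}
So after constraint 2: D(Z) = {6,8,9}

Answer: {6,8,9}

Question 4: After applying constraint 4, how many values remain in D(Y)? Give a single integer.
Answer: 0

Derivation:
Constraint 1 (W + Y = Z) on D(W)={3,6,7} D(Y)={3,4,5,6,8} D(Z)={2,3,4,6,8,9}: W {3,6,7}->{3,6}; Y {3,4,5,6,8}->{3,5,6}; Z {2,3,4,6,8,9}->{6,8,9}
Constraint 2 (X < Z) on D(X)={2,8,9} D(Z)={6,8,9}: X {2,8,9}->{2,8}
Constraint 3 (Z < Y) on D(Z)={6,8,9} D(Y)={3,5,6}: Z {6,8,9}->{}; Y {3,5,6}->{}
Constraint 4 (Z != X) on D(Z)={} D(X)={2,8}: X {2,8}->{}
So after constraint 4: D(Y)={}, size = 0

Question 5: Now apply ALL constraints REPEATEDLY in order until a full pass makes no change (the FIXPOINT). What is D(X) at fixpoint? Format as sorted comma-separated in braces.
Answer: {}

Derivation:
pass 0 (initial): D(X)={2,8,9}
pass 1: W {3,6,7}->{3,6}; X {2,8,9}->{}; Y {3,4,5,6,8}->{}; Z {2,3,4,6,8,9}->{}
pass 2: W {3,6}->{}
pass 3: no change
Fixpoint after 3 passes: D(X) = {}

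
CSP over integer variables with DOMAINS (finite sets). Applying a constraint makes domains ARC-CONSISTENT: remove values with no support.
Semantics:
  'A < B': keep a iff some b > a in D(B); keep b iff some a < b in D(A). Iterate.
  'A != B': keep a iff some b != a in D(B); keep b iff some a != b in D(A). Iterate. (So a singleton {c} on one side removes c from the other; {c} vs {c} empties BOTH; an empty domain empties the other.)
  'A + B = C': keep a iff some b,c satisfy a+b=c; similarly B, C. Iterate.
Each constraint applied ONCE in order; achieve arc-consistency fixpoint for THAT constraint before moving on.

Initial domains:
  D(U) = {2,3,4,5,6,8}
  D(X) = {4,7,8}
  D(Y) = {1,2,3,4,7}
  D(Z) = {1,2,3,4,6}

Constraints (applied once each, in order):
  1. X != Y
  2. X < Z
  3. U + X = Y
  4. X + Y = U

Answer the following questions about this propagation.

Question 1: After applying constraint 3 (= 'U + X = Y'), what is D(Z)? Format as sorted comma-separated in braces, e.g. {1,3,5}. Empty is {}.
Constraint 1 (X != Y) on D(X)={4,7,8} D(Y)={1,2,3,4,7}: no change
Constraint 2 (X < Z) on D(X)={4,7,8} D(Z)={1,2,3,4,6}: X {4,7,8}->{4}; Z {1,2,3,4,6}->{6}
Constraint 3 (U + X = Y) on D(U)={2,3,4,5,6,8} D(X)={4} D(Y)={1,2,3,4,7}: U {2,3,4,5,6,8}->{3}; Y {1,2,3,4,7}->{7}
So after constraint 3: D(Z) = {6}

Answer: {6}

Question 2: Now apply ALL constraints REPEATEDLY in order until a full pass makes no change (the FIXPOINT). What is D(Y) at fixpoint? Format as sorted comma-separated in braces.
Answer: {}

Derivation:
pass 0 (initial): D(Y)={1,2,3,4,7}
pass 1: U {2,3,4,5,6,8}->{}; X {4,7,8}->{}; Y {1,2,3,4,7}->{}; Z {1,2,3,4,6}->{6}
pass 2: Z {6}->{}
pass 3: no change
Fixpoint after 3 passes: D(Y) = {}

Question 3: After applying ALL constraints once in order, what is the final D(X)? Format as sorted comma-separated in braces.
Answer: {}

Derivation:
Constraint 1 (X != Y) on D(X)={4,7,8} D(Y)={1,2,3,4,7}: no change
Constraint 2 (X < Z) on D(X)={4,7,8} D(Z)={1,2,3,4,6}: X {4,7,8}->{4}; Z {1,2,3,4,6}->{6}
Constraint 3 (U + X = Y) on D(U)={2,3,4,5,6,8} D(X)={4} D(Y)={1,2,3,4,7}: U {2,3,4,5,6,8}->{3}; Y {1,2,3,4,7}->{7}
Constraint 4 (X + Y = U) on D(X)={4} D(Y)={7} D(U)={3}: X {4}->{}; Y {7}->{}; U {3}->{}
So after all 4 constraints: D(X) = {}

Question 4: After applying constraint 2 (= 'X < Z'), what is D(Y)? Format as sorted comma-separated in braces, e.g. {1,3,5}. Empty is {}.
Constraint 1 (X != Y) on D(X)={4,7,8} D(Y)={1,2,3,4,7}: no change
Constraint 2 (X < Z) on D(X)={4,7,8} D(Z)={1,2,3,4,6}: X {4,7,8}->{4}; Z {1,2,3,4,6}->{6}
So after constraint 2: D(Y) = {1,2,3,4,7}

Answer: {1,2,3,4,7}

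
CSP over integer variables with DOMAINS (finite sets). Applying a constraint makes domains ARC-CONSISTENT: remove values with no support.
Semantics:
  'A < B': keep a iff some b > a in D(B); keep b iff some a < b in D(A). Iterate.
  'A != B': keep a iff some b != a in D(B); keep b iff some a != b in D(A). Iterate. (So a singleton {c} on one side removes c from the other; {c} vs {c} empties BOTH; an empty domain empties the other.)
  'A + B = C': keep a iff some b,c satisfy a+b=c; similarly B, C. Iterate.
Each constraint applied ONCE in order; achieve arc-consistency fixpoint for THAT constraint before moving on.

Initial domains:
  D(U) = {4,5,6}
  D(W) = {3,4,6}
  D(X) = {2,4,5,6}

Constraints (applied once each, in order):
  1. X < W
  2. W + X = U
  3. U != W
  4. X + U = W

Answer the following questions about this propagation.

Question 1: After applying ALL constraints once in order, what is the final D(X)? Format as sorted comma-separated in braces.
Answer: {}

Derivation:
Constraint 1 (X < W) on D(X)={2,4,5,6} D(W)={3,4,6}: X {2,4,5,6}->{2,4,5}
Constraint 2 (W + X = U) on D(W)={3,4,6} D(X)={2,4,5} D(U)={4,5,6}: W {3,4,6}->{3,4}; X {2,4,5}->{2}; U {4,5,6}->{5,6}
Constraint 3 (U != W) on D(U)={5,6} D(W)={3,4}: no change
Constraint 4 (X + U = W) on D(X)={2} D(U)={5,6} D(W)={3,4}: X {2}->{}; U {5,6}->{}; W {3,4}->{}
So after all 4 constraints: D(X) = {}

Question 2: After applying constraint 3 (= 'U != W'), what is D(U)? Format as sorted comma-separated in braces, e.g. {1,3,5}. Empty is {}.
Constraint 1 (X < W) on D(X)={2,4,5,6} D(W)={3,4,6}: X {2,4,5,6}->{2,4,5}
Constraint 2 (W + X = U) on D(W)={3,4,6} D(X)={2,4,5} D(U)={4,5,6}: W {3,4,6}->{3,4}; X {2,4,5}->{2}; U {4,5,6}->{5,6}
Constraint 3 (U != W) on D(U)={5,6} D(W)={3,4}: no change
So after constraint 3: D(U) = {5,6}

Answer: {5,6}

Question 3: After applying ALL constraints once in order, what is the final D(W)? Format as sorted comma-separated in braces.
Answer: {}

Derivation:
Constraint 1 (X < W) on D(X)={2,4,5,6} D(W)={3,4,6}: X {2,4,5,6}->{2,4,5}
Constraint 2 (W + X = U) on D(W)={3,4,6} D(X)={2,4,5} D(U)={4,5,6}: W {3,4,6}->{3,4}; X {2,4,5}->{2}; U {4,5,6}->{5,6}
Constraint 3 (U != W) on D(U)={5,6} D(W)={3,4}: no change
Constraint 4 (X + U = W) on D(X)={2} D(U)={5,6} D(W)={3,4}: X {2}->{}; U {5,6}->{}; W {3,4}->{}
So after all 4 constraints: D(W) = {}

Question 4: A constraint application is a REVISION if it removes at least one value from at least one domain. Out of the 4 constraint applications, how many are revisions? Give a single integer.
Answer: 3

Derivation:
Constraint 1 (X < W) on D(X)={2,4,5,6} D(W)={3,4,6}: X {2,4,5,6}->{2,4,5} => REVISION
Constraint 2 (W + X = U) on D(W)={3,4,6} D(X)={2,4,5} D(U)={4,5,6}: W {3,4,6}->{3,4}; X {2,4,5}->{2}; U {4,5,6}->{5,6} => REVISION
Constraint 3 (U != W) on D(U)={5,6} D(W)={3,4}: no change => not a revision
Constraint 4 (X + U = W) on D(X)={2} D(U)={5,6} D(W)={3,4}: X {2}->{}; U {5,6}->{}; W {3,4}->{} => REVISION
Total revisions = 3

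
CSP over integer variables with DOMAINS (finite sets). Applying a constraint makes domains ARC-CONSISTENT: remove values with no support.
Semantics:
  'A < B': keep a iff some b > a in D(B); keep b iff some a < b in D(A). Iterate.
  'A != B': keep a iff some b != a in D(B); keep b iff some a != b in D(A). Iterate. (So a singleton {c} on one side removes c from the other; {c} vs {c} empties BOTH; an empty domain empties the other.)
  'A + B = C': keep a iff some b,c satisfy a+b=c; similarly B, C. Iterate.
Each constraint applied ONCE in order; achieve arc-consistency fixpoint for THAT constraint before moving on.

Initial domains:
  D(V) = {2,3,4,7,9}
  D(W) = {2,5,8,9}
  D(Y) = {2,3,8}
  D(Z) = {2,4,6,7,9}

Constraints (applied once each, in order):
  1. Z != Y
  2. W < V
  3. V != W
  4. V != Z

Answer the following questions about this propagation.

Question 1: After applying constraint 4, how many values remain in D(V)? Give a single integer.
Constraint 1 (Z != Y) on D(Z)={2,4,6,7,9} D(Y)={2,3,8}: no change
Constraint 2 (W < V) on D(W)={2,5,8,9} D(V)={2,3,4,7,9}: W {2,5,8,9}->{2,5,8}; V {2,3,4,7,9}->{3,4,7,9}
Constraint 3 (V != W) on D(V)={3,4,7,9} D(W)={2,5,8}: no change
Constraint 4 (V != Z) on D(V)={3,4,7,9} D(Z)={2,4,6,7,9}: no change
So after constraint 4: D(V)={3,4,7,9}, size = 4

Answer: 4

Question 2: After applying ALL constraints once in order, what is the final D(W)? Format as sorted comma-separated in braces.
Constraint 1 (Z != Y) on D(Z)={2,4,6,7,9} D(Y)={2,3,8}: no change
Constraint 2 (W < V) on D(W)={2,5,8,9} D(V)={2,3,4,7,9}: W {2,5,8,9}->{2,5,8}; V {2,3,4,7,9}->{3,4,7,9}
Constraint 3 (V != W) on D(V)={3,4,7,9} D(W)={2,5,8}: no change
Constraint 4 (V != Z) on D(V)={3,4,7,9} D(Z)={2,4,6,7,9}: no change
So after all 4 constraints: D(W) = {2,5,8}

Answer: {2,5,8}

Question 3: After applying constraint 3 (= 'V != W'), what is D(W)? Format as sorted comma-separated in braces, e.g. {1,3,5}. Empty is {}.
Constraint 1 (Z != Y) on D(Z)={2,4,6,7,9} D(Y)={2,3,8}: no change
Constraint 2 (W < V) on D(W)={2,5,8,9} D(V)={2,3,4,7,9}: W {2,5,8,9}->{2,5,8}; V {2,3,4,7,9}->{3,4,7,9}
Constraint 3 (V != W) on D(V)={3,4,7,9} D(W)={2,5,8}: no change
So after constraint 3: D(W) = {2,5,8}

Answer: {2,5,8}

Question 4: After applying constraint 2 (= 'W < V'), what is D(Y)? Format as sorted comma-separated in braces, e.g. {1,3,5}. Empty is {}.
Constraint 1 (Z != Y) on D(Z)={2,4,6,7,9} D(Y)={2,3,8}: no change
Constraint 2 (W < V) on D(W)={2,5,8,9} D(V)={2,3,4,7,9}: W {2,5,8,9}->{2,5,8}; V {2,3,4,7,9}->{3,4,7,9}
So after constraint 2: D(Y) = {2,3,8}

Answer: {2,3,8}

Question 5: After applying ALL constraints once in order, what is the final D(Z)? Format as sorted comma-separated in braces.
Constraint 1 (Z != Y) on D(Z)={2,4,6,7,9} D(Y)={2,3,8}: no change
Constraint 2 (W < V) on D(W)={2,5,8,9} D(V)={2,3,4,7,9}: W {2,5,8,9}->{2,5,8}; V {2,3,4,7,9}->{3,4,7,9}
Constraint 3 (V != W) on D(V)={3,4,7,9} D(W)={2,5,8}: no change
Constraint 4 (V != Z) on D(V)={3,4,7,9} D(Z)={2,4,6,7,9}: no change
So after all 4 constraints: D(Z) = {2,4,6,7,9}

Answer: {2,4,6,7,9}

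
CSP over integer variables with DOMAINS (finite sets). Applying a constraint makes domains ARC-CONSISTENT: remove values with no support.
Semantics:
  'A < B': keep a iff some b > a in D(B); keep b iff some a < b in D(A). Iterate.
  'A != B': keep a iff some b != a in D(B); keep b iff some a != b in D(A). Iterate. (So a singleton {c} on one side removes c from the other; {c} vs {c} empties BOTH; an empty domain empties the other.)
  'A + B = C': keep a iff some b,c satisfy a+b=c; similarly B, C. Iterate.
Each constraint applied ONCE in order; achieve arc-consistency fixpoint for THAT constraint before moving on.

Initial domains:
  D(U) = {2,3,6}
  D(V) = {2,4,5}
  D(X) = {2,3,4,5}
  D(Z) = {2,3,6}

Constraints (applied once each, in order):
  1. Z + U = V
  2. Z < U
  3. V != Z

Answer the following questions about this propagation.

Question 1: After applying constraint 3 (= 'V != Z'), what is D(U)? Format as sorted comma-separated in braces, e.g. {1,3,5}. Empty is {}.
Constraint 1 (Z + U = V) on D(Z)={2,3,6} D(U)={2,3,6} D(V)={2,4,5}: Z {2,3,6}->{2,3}; U {2,3,6}->{2,3}; V {2,4,5}->{4,5}
Constraint 2 (Z < U) on D(Z)={2,3} D(U)={2,3}: Z {2,3}->{2}; U {2,3}->{3}
Constraint 3 (V != Z) on D(V)={4,5} D(Z)={2}: no change
So after constraint 3: D(U) = {3}

Answer: {3}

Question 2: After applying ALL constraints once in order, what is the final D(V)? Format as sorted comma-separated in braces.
Constraint 1 (Z + U = V) on D(Z)={2,3,6} D(U)={2,3,6} D(V)={2,4,5}: Z {2,3,6}->{2,3}; U {2,3,6}->{2,3}; V {2,4,5}->{4,5}
Constraint 2 (Z < U) on D(Z)={2,3} D(U)={2,3}: Z {2,3}->{2}; U {2,3}->{3}
Constraint 3 (V != Z) on D(V)={4,5} D(Z)={2}: no change
So after all 3 constraints: D(V) = {4,5}

Answer: {4,5}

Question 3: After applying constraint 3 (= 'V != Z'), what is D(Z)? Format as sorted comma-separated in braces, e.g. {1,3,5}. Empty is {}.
Constraint 1 (Z + U = V) on D(Z)={2,3,6} D(U)={2,3,6} D(V)={2,4,5}: Z {2,3,6}->{2,3}; U {2,3,6}->{2,3}; V {2,4,5}->{4,5}
Constraint 2 (Z < U) on D(Z)={2,3} D(U)={2,3}: Z {2,3}->{2}; U {2,3}->{3}
Constraint 3 (V != Z) on D(V)={4,5} D(Z)={2}: no change
So after constraint 3: D(Z) = {2}

Answer: {2}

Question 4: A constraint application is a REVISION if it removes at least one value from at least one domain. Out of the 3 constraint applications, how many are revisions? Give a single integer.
Answer: 2

Derivation:
Constraint 1 (Z + U = V) on D(Z)={2,3,6} D(U)={2,3,6} D(V)={2,4,5}: Z {2,3,6}->{2,3}; U {2,3,6}->{2,3}; V {2,4,5}->{4,5} => REVISION
Constraint 2 (Z < U) on D(Z)={2,3} D(U)={2,3}: Z {2,3}->{2}; U {2,3}->{3} => REVISION
Constraint 3 (V != Z) on D(V)={4,5} D(Z)={2}: no change => not a revision
Total revisions = 2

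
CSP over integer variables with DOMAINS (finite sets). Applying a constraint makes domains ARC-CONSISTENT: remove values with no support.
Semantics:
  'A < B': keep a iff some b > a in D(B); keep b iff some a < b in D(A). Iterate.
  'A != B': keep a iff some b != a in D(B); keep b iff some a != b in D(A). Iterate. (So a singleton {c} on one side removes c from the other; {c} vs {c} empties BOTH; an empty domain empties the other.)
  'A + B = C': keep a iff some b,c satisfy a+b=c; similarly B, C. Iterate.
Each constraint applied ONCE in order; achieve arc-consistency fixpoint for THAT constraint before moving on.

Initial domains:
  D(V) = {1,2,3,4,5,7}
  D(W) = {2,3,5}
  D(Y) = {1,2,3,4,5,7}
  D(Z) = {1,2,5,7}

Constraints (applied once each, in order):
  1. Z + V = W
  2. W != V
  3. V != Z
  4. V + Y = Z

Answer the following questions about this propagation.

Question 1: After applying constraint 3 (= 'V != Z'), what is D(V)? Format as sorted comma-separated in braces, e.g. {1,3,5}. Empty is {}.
Answer: {1,2,3,4}

Derivation:
Constraint 1 (Z + V = W) on D(Z)={1,2,5,7} D(V)={1,2,3,4,5,7} D(W)={2,3,5}: Z {1,2,5,7}->{1,2}; V {1,2,3,4,5,7}->{1,2,3,4}
Constraint 2 (W != V) on D(W)={2,3,5} D(V)={1,2,3,4}: no change
Constraint 3 (V != Z) on D(V)={1,2,3,4} D(Z)={1,2}: no change
So after constraint 3: D(V) = {1,2,3,4}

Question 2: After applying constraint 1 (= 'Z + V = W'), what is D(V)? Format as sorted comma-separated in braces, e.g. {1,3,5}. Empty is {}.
Constraint 1 (Z + V = W) on D(Z)={1,2,5,7} D(V)={1,2,3,4,5,7} D(W)={2,3,5}: Z {1,2,5,7}->{1,2}; V {1,2,3,4,5,7}->{1,2,3,4}
So after constraint 1: D(V) = {1,2,3,4}

Answer: {1,2,3,4}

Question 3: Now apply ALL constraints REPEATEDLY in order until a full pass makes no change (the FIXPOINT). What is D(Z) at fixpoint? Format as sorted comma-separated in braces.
pass 0 (initial): D(Z)={1,2,5,7}
pass 1: V {1,2,3,4,5,7}->{1}; Y {1,2,3,4,5,7}->{1}; Z {1,2,5,7}->{2}
pass 2: W {2,3,5}->{3}
pass 3: no change
Fixpoint after 3 passes: D(Z) = {2}

Answer: {2}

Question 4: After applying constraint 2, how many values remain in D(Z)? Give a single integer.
Answer: 2

Derivation:
Constraint 1 (Z + V = W) on D(Z)={1,2,5,7} D(V)={1,2,3,4,5,7} D(W)={2,3,5}: Z {1,2,5,7}->{1,2}; V {1,2,3,4,5,7}->{1,2,3,4}
Constraint 2 (W != V) on D(W)={2,3,5} D(V)={1,2,3,4}: no change
So after constraint 2: D(Z)={1,2}, size = 2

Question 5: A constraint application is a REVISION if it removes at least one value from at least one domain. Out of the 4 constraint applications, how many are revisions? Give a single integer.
Answer: 2

Derivation:
Constraint 1 (Z + V = W) on D(Z)={1,2,5,7} D(V)={1,2,3,4,5,7} D(W)={2,3,5}: Z {1,2,5,7}->{1,2}; V {1,2,3,4,5,7}->{1,2,3,4} => REVISION
Constraint 2 (W != V) on D(W)={2,3,5} D(V)={1,2,3,4}: no change => not a revision
Constraint 3 (V != Z) on D(V)={1,2,3,4} D(Z)={1,2}: no change => not a revision
Constraint 4 (V + Y = Z) on D(V)={1,2,3,4} D(Y)={1,2,3,4,5,7} D(Z)={1,2}: V {1,2,3,4}->{1}; Y {1,2,3,4,5,7}->{1}; Z {1,2}->{2} => REVISION
Total revisions = 2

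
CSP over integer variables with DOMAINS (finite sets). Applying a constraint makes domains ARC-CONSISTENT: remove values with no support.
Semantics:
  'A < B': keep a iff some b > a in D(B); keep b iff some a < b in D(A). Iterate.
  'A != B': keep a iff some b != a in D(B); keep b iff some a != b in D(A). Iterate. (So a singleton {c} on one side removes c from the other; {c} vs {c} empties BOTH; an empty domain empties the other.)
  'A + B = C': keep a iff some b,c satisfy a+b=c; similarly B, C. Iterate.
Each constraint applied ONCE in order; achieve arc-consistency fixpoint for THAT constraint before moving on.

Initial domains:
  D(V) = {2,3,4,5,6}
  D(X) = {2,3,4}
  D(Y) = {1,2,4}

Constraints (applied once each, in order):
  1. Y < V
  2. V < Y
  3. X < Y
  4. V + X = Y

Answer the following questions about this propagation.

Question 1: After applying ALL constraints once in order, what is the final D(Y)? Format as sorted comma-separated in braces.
Constraint 1 (Y < V) on D(Y)={1,2,4} D(V)={2,3,4,5,6}: no change
Constraint 2 (V < Y) on D(V)={2,3,4,5,6} D(Y)={1,2,4}: V {2,3,4,5,6}->{2,3}; Y {1,2,4}->{4}
Constraint 3 (X < Y) on D(X)={2,3,4} D(Y)={4}: X {2,3,4}->{2,3}
Constraint 4 (V + X = Y) on D(V)={2,3} D(X)={2,3} D(Y)={4}: V {2,3}->{2}; X {2,3}->{2}
So after all 4 constraints: D(Y) = {4}

Answer: {4}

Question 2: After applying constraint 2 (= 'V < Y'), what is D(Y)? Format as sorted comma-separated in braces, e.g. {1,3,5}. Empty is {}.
Constraint 1 (Y < V) on D(Y)={1,2,4} D(V)={2,3,4,5,6}: no change
Constraint 2 (V < Y) on D(V)={2,3,4,5,6} D(Y)={1,2,4}: V {2,3,4,5,6}->{2,3}; Y {1,2,4}->{4}
So after constraint 2: D(Y) = {4}

Answer: {4}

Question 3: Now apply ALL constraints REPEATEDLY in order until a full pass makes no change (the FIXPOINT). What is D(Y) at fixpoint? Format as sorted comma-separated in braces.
pass 0 (initial): D(Y)={1,2,4}
pass 1: V {2,3,4,5,6}->{2}; X {2,3,4}->{2}; Y {1,2,4}->{4}
pass 2: V {2}->{}; X {2}->{}; Y {4}->{}
pass 3: no change
Fixpoint after 3 passes: D(Y) = {}

Answer: {}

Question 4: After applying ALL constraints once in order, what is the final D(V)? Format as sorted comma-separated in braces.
Constraint 1 (Y < V) on D(Y)={1,2,4} D(V)={2,3,4,5,6}: no change
Constraint 2 (V < Y) on D(V)={2,3,4,5,6} D(Y)={1,2,4}: V {2,3,4,5,6}->{2,3}; Y {1,2,4}->{4}
Constraint 3 (X < Y) on D(X)={2,3,4} D(Y)={4}: X {2,3,4}->{2,3}
Constraint 4 (V + X = Y) on D(V)={2,3} D(X)={2,3} D(Y)={4}: V {2,3}->{2}; X {2,3}->{2}
So after all 4 constraints: D(V) = {2}

Answer: {2}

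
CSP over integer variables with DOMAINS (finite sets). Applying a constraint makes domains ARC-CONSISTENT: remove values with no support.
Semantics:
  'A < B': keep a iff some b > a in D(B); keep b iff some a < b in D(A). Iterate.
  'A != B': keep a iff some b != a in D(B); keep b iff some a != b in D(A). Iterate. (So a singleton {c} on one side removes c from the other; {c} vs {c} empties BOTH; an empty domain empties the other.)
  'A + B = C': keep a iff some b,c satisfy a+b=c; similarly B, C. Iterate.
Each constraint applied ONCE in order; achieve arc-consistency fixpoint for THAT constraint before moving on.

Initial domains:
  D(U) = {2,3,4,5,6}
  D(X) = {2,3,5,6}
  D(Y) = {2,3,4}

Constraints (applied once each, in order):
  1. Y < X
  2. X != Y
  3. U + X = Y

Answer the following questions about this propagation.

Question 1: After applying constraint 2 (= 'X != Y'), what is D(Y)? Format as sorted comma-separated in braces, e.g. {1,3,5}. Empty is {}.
Answer: {2,3,4}

Derivation:
Constraint 1 (Y < X) on D(Y)={2,3,4} D(X)={2,3,5,6}: X {2,3,5,6}->{3,5,6}
Constraint 2 (X != Y) on D(X)={3,5,6} D(Y)={2,3,4}: no change
So after constraint 2: D(Y) = {2,3,4}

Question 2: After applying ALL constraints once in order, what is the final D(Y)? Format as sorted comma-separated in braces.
Answer: {}

Derivation:
Constraint 1 (Y < X) on D(Y)={2,3,4} D(X)={2,3,5,6}: X {2,3,5,6}->{3,5,6}
Constraint 2 (X != Y) on D(X)={3,5,6} D(Y)={2,3,4}: no change
Constraint 3 (U + X = Y) on D(U)={2,3,4,5,6} D(X)={3,5,6} D(Y)={2,3,4}: U {2,3,4,5,6}->{}; X {3,5,6}->{}; Y {2,3,4}->{}
So after all 3 constraints: D(Y) = {}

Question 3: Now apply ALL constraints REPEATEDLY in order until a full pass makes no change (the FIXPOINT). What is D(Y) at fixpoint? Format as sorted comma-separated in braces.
Answer: {}

Derivation:
pass 0 (initial): D(Y)={2,3,4}
pass 1: U {2,3,4,5,6}->{}; X {2,3,5,6}->{}; Y {2,3,4}->{}
pass 2: no change
Fixpoint after 2 passes: D(Y) = {}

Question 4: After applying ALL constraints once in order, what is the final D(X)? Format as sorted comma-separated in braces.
Answer: {}

Derivation:
Constraint 1 (Y < X) on D(Y)={2,3,4} D(X)={2,3,5,6}: X {2,3,5,6}->{3,5,6}
Constraint 2 (X != Y) on D(X)={3,5,6} D(Y)={2,3,4}: no change
Constraint 3 (U + X = Y) on D(U)={2,3,4,5,6} D(X)={3,5,6} D(Y)={2,3,4}: U {2,3,4,5,6}->{}; X {3,5,6}->{}; Y {2,3,4}->{}
So after all 3 constraints: D(X) = {}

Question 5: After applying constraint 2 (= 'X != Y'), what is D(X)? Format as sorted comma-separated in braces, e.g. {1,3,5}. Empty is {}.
Constraint 1 (Y < X) on D(Y)={2,3,4} D(X)={2,3,5,6}: X {2,3,5,6}->{3,5,6}
Constraint 2 (X != Y) on D(X)={3,5,6} D(Y)={2,3,4}: no change
So after constraint 2: D(X) = {3,5,6}

Answer: {3,5,6}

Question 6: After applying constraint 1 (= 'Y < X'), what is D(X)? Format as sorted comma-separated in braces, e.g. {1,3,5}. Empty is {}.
Constraint 1 (Y < X) on D(Y)={2,3,4} D(X)={2,3,5,6}: X {2,3,5,6}->{3,5,6}
So after constraint 1: D(X) = {3,5,6}

Answer: {3,5,6}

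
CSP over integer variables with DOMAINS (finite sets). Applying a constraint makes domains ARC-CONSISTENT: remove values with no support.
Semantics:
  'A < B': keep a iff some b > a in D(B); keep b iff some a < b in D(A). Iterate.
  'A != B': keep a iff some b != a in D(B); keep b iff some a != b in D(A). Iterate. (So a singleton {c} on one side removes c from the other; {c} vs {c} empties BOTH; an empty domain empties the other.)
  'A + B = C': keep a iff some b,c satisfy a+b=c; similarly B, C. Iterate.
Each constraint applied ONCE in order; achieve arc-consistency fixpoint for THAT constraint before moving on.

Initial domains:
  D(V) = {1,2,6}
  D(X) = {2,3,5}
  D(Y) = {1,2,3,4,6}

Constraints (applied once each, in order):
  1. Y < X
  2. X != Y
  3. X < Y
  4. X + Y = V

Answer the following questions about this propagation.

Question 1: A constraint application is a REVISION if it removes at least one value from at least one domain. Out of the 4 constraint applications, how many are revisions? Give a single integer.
Answer: 3

Derivation:
Constraint 1 (Y < X) on D(Y)={1,2,3,4,6} D(X)={2,3,5}: Y {1,2,3,4,6}->{1,2,3,4} => REVISION
Constraint 2 (X != Y) on D(X)={2,3,5} D(Y)={1,2,3,4}: no change => not a revision
Constraint 3 (X < Y) on D(X)={2,3,5} D(Y)={1,2,3,4}: X {2,3,5}->{2,3}; Y {1,2,3,4}->{3,4} => REVISION
Constraint 4 (X + Y = V) on D(X)={2,3} D(Y)={3,4} D(V)={1,2,6}: V {1,2,6}->{6} => REVISION
Total revisions = 3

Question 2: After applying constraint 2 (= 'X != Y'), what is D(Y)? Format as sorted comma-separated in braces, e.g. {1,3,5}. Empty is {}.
Answer: {1,2,3,4}

Derivation:
Constraint 1 (Y < X) on D(Y)={1,2,3,4,6} D(X)={2,3,5}: Y {1,2,3,4,6}->{1,2,3,4}
Constraint 2 (X != Y) on D(X)={2,3,5} D(Y)={1,2,3,4}: no change
So after constraint 2: D(Y) = {1,2,3,4}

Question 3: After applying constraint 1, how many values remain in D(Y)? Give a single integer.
Answer: 4

Derivation:
Constraint 1 (Y < X) on D(Y)={1,2,3,4,6} D(X)={2,3,5}: Y {1,2,3,4,6}->{1,2,3,4}
So after constraint 1: D(Y)={1,2,3,4}, size = 4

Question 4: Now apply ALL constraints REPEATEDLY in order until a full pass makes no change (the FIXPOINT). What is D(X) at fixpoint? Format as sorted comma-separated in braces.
Answer: {}

Derivation:
pass 0 (initial): D(X)={2,3,5}
pass 1: V {1,2,6}->{6}; X {2,3,5}->{2,3}; Y {1,2,3,4,6}->{3,4}
pass 2: V {6}->{}; X {2,3}->{}; Y {3,4}->{}
pass 3: no change
Fixpoint after 3 passes: D(X) = {}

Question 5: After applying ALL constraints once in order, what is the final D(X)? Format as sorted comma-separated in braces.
Answer: {2,3}

Derivation:
Constraint 1 (Y < X) on D(Y)={1,2,3,4,6} D(X)={2,3,5}: Y {1,2,3,4,6}->{1,2,3,4}
Constraint 2 (X != Y) on D(X)={2,3,5} D(Y)={1,2,3,4}: no change
Constraint 3 (X < Y) on D(X)={2,3,5} D(Y)={1,2,3,4}: X {2,3,5}->{2,3}; Y {1,2,3,4}->{3,4}
Constraint 4 (X + Y = V) on D(X)={2,3} D(Y)={3,4} D(V)={1,2,6}: V {1,2,6}->{6}
So after all 4 constraints: D(X) = {2,3}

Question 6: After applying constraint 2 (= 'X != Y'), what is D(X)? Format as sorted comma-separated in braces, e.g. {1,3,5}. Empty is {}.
Constraint 1 (Y < X) on D(Y)={1,2,3,4,6} D(X)={2,3,5}: Y {1,2,3,4,6}->{1,2,3,4}
Constraint 2 (X != Y) on D(X)={2,3,5} D(Y)={1,2,3,4}: no change
So after constraint 2: D(X) = {2,3,5}

Answer: {2,3,5}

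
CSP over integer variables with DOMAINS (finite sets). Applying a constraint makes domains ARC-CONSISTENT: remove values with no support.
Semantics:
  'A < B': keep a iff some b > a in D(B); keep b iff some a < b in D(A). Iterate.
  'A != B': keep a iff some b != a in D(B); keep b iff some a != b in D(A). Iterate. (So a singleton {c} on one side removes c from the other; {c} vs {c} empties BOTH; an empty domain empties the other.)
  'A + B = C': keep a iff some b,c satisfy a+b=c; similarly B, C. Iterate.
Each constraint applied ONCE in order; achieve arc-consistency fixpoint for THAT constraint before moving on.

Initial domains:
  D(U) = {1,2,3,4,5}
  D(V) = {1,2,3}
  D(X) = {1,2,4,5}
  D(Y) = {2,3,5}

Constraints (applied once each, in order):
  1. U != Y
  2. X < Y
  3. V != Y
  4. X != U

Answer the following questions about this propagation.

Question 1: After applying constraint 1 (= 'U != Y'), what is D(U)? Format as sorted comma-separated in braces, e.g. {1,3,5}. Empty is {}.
Constraint 1 (U != Y) on D(U)={1,2,3,4,5} D(Y)={2,3,5}: no change
So after constraint 1: D(U) = {1,2,3,4,5}

Answer: {1,2,3,4,5}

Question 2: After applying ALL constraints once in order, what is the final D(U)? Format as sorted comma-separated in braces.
Constraint 1 (U != Y) on D(U)={1,2,3,4,5} D(Y)={2,3,5}: no change
Constraint 2 (X < Y) on D(X)={1,2,4,5} D(Y)={2,3,5}: X {1,2,4,5}->{1,2,4}
Constraint 3 (V != Y) on D(V)={1,2,3} D(Y)={2,3,5}: no change
Constraint 4 (X != U) on D(X)={1,2,4} D(U)={1,2,3,4,5}: no change
So after all 4 constraints: D(U) = {1,2,3,4,5}

Answer: {1,2,3,4,5}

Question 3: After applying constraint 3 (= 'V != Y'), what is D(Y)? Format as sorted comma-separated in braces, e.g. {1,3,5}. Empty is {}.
Answer: {2,3,5}

Derivation:
Constraint 1 (U != Y) on D(U)={1,2,3,4,5} D(Y)={2,3,5}: no change
Constraint 2 (X < Y) on D(X)={1,2,4,5} D(Y)={2,3,5}: X {1,2,4,5}->{1,2,4}
Constraint 3 (V != Y) on D(V)={1,2,3} D(Y)={2,3,5}: no change
So after constraint 3: D(Y) = {2,3,5}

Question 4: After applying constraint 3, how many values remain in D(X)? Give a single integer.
Answer: 3

Derivation:
Constraint 1 (U != Y) on D(U)={1,2,3,4,5} D(Y)={2,3,5}: no change
Constraint 2 (X < Y) on D(X)={1,2,4,5} D(Y)={2,3,5}: X {1,2,4,5}->{1,2,4}
Constraint 3 (V != Y) on D(V)={1,2,3} D(Y)={2,3,5}: no change
So after constraint 3: D(X)={1,2,4}, size = 3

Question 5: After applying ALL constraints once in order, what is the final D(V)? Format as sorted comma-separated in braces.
Constraint 1 (U != Y) on D(U)={1,2,3,4,5} D(Y)={2,3,5}: no change
Constraint 2 (X < Y) on D(X)={1,2,4,5} D(Y)={2,3,5}: X {1,2,4,5}->{1,2,4}
Constraint 3 (V != Y) on D(V)={1,2,3} D(Y)={2,3,5}: no change
Constraint 4 (X != U) on D(X)={1,2,4} D(U)={1,2,3,4,5}: no change
So after all 4 constraints: D(V) = {1,2,3}

Answer: {1,2,3}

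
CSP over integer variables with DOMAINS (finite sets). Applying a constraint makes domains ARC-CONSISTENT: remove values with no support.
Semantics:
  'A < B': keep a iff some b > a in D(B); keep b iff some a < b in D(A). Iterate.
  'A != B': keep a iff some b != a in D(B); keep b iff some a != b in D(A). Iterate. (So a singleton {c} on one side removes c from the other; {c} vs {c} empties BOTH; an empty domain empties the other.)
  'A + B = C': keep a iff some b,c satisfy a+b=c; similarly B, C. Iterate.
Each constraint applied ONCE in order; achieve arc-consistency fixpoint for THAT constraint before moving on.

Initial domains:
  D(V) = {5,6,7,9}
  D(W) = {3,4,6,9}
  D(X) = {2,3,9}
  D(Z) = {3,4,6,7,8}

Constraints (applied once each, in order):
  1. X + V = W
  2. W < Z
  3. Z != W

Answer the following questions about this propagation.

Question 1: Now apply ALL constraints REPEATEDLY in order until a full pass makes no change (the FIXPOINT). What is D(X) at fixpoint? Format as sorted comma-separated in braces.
pass 0 (initial): D(X)={2,3,9}
pass 1: V {5,6,7,9}->{6,7}; W {3,4,6,9}->{}; X {2,3,9}->{2,3}; Z {3,4,6,7,8}->{}
pass 2: V {6,7}->{}; X {2,3}->{}
pass 3: no change
Fixpoint after 3 passes: D(X) = {}

Answer: {}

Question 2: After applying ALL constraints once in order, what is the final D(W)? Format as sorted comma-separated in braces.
Constraint 1 (X + V = W) on D(X)={2,3,9} D(V)={5,6,7,9} D(W)={3,4,6,9}: X {2,3,9}->{2,3}; V {5,6,7,9}->{6,7}; W {3,4,6,9}->{9}
Constraint 2 (W < Z) on D(W)={9} D(Z)={3,4,6,7,8}: W {9}->{}; Z {3,4,6,7,8}->{}
Constraint 3 (Z != W) on D(Z)={} D(W)={}: no change
So after all 3 constraints: D(W) = {}

Answer: {}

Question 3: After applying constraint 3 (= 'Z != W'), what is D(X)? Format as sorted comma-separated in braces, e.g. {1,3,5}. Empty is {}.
Answer: {2,3}

Derivation:
Constraint 1 (X + V = W) on D(X)={2,3,9} D(V)={5,6,7,9} D(W)={3,4,6,9}: X {2,3,9}->{2,3}; V {5,6,7,9}->{6,7}; W {3,4,6,9}->{9}
Constraint 2 (W < Z) on D(W)={9} D(Z)={3,4,6,7,8}: W {9}->{}; Z {3,4,6,7,8}->{}
Constraint 3 (Z != W) on D(Z)={} D(W)={}: no change
So after constraint 3: D(X) = {2,3}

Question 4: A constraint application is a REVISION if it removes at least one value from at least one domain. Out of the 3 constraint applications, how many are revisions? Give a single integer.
Constraint 1 (X + V = W) on D(X)={2,3,9} D(V)={5,6,7,9} D(W)={3,4,6,9}: X {2,3,9}->{2,3}; V {5,6,7,9}->{6,7}; W {3,4,6,9}->{9} => REVISION
Constraint 2 (W < Z) on D(W)={9} D(Z)={3,4,6,7,8}: W {9}->{}; Z {3,4,6,7,8}->{} => REVISION
Constraint 3 (Z != W) on D(Z)={} D(W)={}: no change => not a revision
Total revisions = 2

Answer: 2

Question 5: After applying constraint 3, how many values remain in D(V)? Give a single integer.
Answer: 2

Derivation:
Constraint 1 (X + V = W) on D(X)={2,3,9} D(V)={5,6,7,9} D(W)={3,4,6,9}: X {2,3,9}->{2,3}; V {5,6,7,9}->{6,7}; W {3,4,6,9}->{9}
Constraint 2 (W < Z) on D(W)={9} D(Z)={3,4,6,7,8}: W {9}->{}; Z {3,4,6,7,8}->{}
Constraint 3 (Z != W) on D(Z)={} D(W)={}: no change
So after constraint 3: D(V)={6,7}, size = 2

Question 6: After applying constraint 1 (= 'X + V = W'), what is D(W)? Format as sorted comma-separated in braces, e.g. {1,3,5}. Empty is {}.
Constraint 1 (X + V = W) on D(X)={2,3,9} D(V)={5,6,7,9} D(W)={3,4,6,9}: X {2,3,9}->{2,3}; V {5,6,7,9}->{6,7}; W {3,4,6,9}->{9}
So after constraint 1: D(W) = {9}

Answer: {9}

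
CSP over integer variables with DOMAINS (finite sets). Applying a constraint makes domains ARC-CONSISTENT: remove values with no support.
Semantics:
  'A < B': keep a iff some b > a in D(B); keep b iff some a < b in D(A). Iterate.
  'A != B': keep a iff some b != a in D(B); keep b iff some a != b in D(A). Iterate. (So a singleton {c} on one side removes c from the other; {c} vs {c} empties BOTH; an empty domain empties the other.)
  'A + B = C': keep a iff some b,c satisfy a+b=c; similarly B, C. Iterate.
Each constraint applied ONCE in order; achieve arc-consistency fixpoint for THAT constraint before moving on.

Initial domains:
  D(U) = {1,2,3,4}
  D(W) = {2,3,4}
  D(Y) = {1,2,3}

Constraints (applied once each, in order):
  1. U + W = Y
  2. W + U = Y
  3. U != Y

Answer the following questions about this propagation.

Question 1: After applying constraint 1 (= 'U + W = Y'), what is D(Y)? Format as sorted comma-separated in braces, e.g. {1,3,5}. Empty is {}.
Constraint 1 (U + W = Y) on D(U)={1,2,3,4} D(W)={2,3,4} D(Y)={1,2,3}: U {1,2,3,4}->{1}; W {2,3,4}->{2}; Y {1,2,3}->{3}
So after constraint 1: D(Y) = {3}

Answer: {3}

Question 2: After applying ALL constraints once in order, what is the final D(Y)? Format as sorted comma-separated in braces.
Constraint 1 (U + W = Y) on D(U)={1,2,3,4} D(W)={2,3,4} D(Y)={1,2,3}: U {1,2,3,4}->{1}; W {2,3,4}->{2}; Y {1,2,3}->{3}
Constraint 2 (W + U = Y) on D(W)={2} D(U)={1} D(Y)={3}: no change
Constraint 3 (U != Y) on D(U)={1} D(Y)={3}: no change
So after all 3 constraints: D(Y) = {3}

Answer: {3}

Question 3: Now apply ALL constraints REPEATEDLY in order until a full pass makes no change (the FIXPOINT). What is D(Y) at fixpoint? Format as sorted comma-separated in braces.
pass 0 (initial): D(Y)={1,2,3}
pass 1: U {1,2,3,4}->{1}; W {2,3,4}->{2}; Y {1,2,3}->{3}
pass 2: no change
Fixpoint after 2 passes: D(Y) = {3}

Answer: {3}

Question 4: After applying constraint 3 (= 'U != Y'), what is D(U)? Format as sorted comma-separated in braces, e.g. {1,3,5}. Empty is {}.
Answer: {1}

Derivation:
Constraint 1 (U + W = Y) on D(U)={1,2,3,4} D(W)={2,3,4} D(Y)={1,2,3}: U {1,2,3,4}->{1}; W {2,3,4}->{2}; Y {1,2,3}->{3}
Constraint 2 (W + U = Y) on D(W)={2} D(U)={1} D(Y)={3}: no change
Constraint 3 (U != Y) on D(U)={1} D(Y)={3}: no change
So after constraint 3: D(U) = {1}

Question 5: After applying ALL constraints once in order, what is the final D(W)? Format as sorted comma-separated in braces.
Constraint 1 (U + W = Y) on D(U)={1,2,3,4} D(W)={2,3,4} D(Y)={1,2,3}: U {1,2,3,4}->{1}; W {2,3,4}->{2}; Y {1,2,3}->{3}
Constraint 2 (W + U = Y) on D(W)={2} D(U)={1} D(Y)={3}: no change
Constraint 3 (U != Y) on D(U)={1} D(Y)={3}: no change
So after all 3 constraints: D(W) = {2}

Answer: {2}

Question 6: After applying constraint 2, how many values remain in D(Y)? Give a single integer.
Constraint 1 (U + W = Y) on D(U)={1,2,3,4} D(W)={2,3,4} D(Y)={1,2,3}: U {1,2,3,4}->{1}; W {2,3,4}->{2}; Y {1,2,3}->{3}
Constraint 2 (W + U = Y) on D(W)={2} D(U)={1} D(Y)={3}: no change
So after constraint 2: D(Y)={3}, size = 1

Answer: 1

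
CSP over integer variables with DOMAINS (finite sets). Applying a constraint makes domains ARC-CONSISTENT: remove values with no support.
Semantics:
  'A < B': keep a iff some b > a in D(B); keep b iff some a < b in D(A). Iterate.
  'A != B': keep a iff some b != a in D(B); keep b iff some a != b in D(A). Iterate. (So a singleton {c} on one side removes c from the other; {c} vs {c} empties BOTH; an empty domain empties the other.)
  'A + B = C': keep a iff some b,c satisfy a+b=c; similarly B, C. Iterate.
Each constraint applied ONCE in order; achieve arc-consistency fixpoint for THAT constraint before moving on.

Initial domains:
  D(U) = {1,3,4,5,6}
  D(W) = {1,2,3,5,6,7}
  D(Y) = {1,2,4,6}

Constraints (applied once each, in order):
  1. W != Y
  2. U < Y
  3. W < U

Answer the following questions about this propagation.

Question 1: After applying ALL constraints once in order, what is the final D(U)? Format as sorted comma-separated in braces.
Answer: {3,4,5}

Derivation:
Constraint 1 (W != Y) on D(W)={1,2,3,5,6,7} D(Y)={1,2,4,6}: no change
Constraint 2 (U < Y) on D(U)={1,3,4,5,6} D(Y)={1,2,4,6}: U {1,3,4,5,6}->{1,3,4,5}; Y {1,2,4,6}->{2,4,6}
Constraint 3 (W < U) on D(W)={1,2,3,5,6,7} D(U)={1,3,4,5}: W {1,2,3,5,6,7}->{1,2,3}; U {1,3,4,5}->{3,4,5}
So after all 3 constraints: D(U) = {3,4,5}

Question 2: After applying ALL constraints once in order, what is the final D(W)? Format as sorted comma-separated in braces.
Answer: {1,2,3}

Derivation:
Constraint 1 (W != Y) on D(W)={1,2,3,5,6,7} D(Y)={1,2,4,6}: no change
Constraint 2 (U < Y) on D(U)={1,3,4,5,6} D(Y)={1,2,4,6}: U {1,3,4,5,6}->{1,3,4,5}; Y {1,2,4,6}->{2,4,6}
Constraint 3 (W < U) on D(W)={1,2,3,5,6,7} D(U)={1,3,4,5}: W {1,2,3,5,6,7}->{1,2,3}; U {1,3,4,5}->{3,4,5}
So after all 3 constraints: D(W) = {1,2,3}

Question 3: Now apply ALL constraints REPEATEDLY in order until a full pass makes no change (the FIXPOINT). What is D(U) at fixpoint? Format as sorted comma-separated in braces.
Answer: {3,4,5}

Derivation:
pass 0 (initial): D(U)={1,3,4,5,6}
pass 1: U {1,3,4,5,6}->{3,4,5}; W {1,2,3,5,6,7}->{1,2,3}; Y {1,2,4,6}->{2,4,6}
pass 2: Y {2,4,6}->{4,6}
pass 3: no change
Fixpoint after 3 passes: D(U) = {3,4,5}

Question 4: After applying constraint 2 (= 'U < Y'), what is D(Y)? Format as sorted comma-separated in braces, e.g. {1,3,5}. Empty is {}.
Answer: {2,4,6}

Derivation:
Constraint 1 (W != Y) on D(W)={1,2,3,5,6,7} D(Y)={1,2,4,6}: no change
Constraint 2 (U < Y) on D(U)={1,3,4,5,6} D(Y)={1,2,4,6}: U {1,3,4,5,6}->{1,3,4,5}; Y {1,2,4,6}->{2,4,6}
So after constraint 2: D(Y) = {2,4,6}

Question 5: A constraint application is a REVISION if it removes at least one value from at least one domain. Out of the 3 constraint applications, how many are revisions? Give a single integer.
Answer: 2

Derivation:
Constraint 1 (W != Y) on D(W)={1,2,3,5,6,7} D(Y)={1,2,4,6}: no change => not a revision
Constraint 2 (U < Y) on D(U)={1,3,4,5,6} D(Y)={1,2,4,6}: U {1,3,4,5,6}->{1,3,4,5}; Y {1,2,4,6}->{2,4,6} => REVISION
Constraint 3 (W < U) on D(W)={1,2,3,5,6,7} D(U)={1,3,4,5}: W {1,2,3,5,6,7}->{1,2,3}; U {1,3,4,5}->{3,4,5} => REVISION
Total revisions = 2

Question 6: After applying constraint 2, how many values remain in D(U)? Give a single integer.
Constraint 1 (W != Y) on D(W)={1,2,3,5,6,7} D(Y)={1,2,4,6}: no change
Constraint 2 (U < Y) on D(U)={1,3,4,5,6} D(Y)={1,2,4,6}: U {1,3,4,5,6}->{1,3,4,5}; Y {1,2,4,6}->{2,4,6}
So after constraint 2: D(U)={1,3,4,5}, size = 4

Answer: 4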